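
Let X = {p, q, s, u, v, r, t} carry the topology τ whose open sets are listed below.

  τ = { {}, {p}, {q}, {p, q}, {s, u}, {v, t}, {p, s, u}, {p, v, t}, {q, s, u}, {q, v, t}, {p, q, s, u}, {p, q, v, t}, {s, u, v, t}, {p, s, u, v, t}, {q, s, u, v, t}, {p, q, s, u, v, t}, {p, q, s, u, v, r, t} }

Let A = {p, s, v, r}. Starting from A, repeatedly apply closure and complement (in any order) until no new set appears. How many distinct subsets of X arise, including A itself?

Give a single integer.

cl via duality: int({q, u, t}) = {q}, so X∖{q} = {p, s, u, v, r, t}
Write k for closure, c for complement:
  1. A     = {p, s, v, r}
  2. kA    = {p, s, u, v, r, t}
  3. cA    = {q, u, t}
  4. ckA   = {q}
  5. kcA   = {q, s, u, v, r, t}
  6. kckA  = {q, r}
  7. ckcA  = {p}
  8. ckckA = {p, s, u, v, t}
  9. kckcA = {p, r}
  10. ckckcA = {q, s, u, v, t}
applying k or c yields no new set

10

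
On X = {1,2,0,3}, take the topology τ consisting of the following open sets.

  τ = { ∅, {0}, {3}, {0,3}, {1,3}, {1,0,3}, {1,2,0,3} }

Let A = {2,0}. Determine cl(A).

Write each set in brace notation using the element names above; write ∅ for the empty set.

{2,0}

closure: X∖int(X∖A) = X∖{1,3} = {2,0}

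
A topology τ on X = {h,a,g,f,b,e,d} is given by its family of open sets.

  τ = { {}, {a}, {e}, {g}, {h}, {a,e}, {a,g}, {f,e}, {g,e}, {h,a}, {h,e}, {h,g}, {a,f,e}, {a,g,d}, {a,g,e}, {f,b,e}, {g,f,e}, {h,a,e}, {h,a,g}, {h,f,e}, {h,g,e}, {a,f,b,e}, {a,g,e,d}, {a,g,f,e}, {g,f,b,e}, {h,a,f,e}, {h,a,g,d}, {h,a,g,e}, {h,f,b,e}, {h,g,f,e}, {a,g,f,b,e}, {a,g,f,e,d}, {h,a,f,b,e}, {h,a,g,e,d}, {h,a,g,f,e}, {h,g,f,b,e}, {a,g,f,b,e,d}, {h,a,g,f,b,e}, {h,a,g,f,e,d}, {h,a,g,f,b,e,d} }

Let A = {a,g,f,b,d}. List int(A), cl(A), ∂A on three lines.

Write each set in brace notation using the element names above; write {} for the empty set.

int(A) = {a,g,d}
cl(A)  = {a,g,f,b,d}
∂A     = {f,b}

opens ⊆ A: {}, {a}, {g}, {a,g}, {a,g,d}; union → int = {a,g,d}
complement {h,e}; its interior {h,e}; cl(A) = X∖{h,e} = {a,g,f,b,d}
boundary = {a,g,f,b,d} ∖ {a,g,d} = {f,b}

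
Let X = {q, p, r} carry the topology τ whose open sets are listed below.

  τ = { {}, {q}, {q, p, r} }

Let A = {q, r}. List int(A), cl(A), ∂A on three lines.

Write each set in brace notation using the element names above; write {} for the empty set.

open subsets of A: {}, {q}; so int(A) = {q}
closure: X∖int(X∖A) = X∖{} = {q, p, r}
∂A = {q, p, r} minus {q} = {p, r}

int(A) = {q}
cl(A)  = {q, p, r}
∂A     = {p, r}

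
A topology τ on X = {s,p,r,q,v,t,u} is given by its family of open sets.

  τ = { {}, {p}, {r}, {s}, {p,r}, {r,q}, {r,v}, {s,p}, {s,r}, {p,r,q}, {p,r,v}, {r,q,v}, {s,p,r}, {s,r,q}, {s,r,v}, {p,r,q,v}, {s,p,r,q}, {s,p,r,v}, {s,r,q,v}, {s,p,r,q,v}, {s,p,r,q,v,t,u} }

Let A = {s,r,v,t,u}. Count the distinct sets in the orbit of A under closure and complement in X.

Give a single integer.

cl via duality: int({p,q}) = {p}, so X∖{p} = {s,r,q,v,t,u}
Write k for closure, c for complement:
  1. A     = {s,r,v,t,u}
  2. kA    = {s,r,q,v,t,u}
  3. cA    = {p,q}
  4. ckA   = {p}
  5. kcA   = {p,q,t,u}
  6. kckA  = {p,t,u}
  7. ckcA  = {s,r,v}
  8. ckckA = {s,r,q,v}
applying k or c yields no new set

8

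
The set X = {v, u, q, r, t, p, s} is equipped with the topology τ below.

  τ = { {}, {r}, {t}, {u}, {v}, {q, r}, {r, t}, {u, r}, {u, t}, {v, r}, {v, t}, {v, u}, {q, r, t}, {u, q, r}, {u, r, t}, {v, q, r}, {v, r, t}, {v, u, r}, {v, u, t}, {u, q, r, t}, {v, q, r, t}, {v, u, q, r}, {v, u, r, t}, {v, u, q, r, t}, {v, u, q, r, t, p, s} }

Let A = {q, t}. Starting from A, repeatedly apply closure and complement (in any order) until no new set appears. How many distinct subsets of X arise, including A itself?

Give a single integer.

closure: X∖int(X∖A) = X∖{v, u, r} = {q, t, p, s}
Let k=closure and c=complement:
  1. A     = {q, t}
  2. kA    = {q, t, p, s}
  3. cA    = {v, u, r, p, s}
  4. ckA   = {v, u, r}
  5. kcA   = {v, u, q, r, p, s}
  6. ckcA  = {t}
  7. kckcA = {t, p, s}
  8. ckckcA = {v, u, q, r}
— saturated at 8

8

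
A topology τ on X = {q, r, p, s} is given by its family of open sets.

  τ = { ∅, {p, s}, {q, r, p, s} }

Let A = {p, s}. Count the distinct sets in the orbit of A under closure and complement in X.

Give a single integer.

closure: X∖int(X∖A) = X∖∅ = {q, r, p, s}
Let k=closure and c=complement:
  1. A     = {p, s}
  2. kA    = {q, r, p, s}
  3. cA    = {q, r}
  4. ckA   = ∅
— saturated at 4

4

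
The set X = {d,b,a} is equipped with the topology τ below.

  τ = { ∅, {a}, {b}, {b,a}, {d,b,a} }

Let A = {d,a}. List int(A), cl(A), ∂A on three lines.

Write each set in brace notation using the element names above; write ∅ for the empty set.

int(A) = {a}
cl(A)  = {d,a}
∂A     = {d}

open subsets of A: ∅, {a}; so int(A) = {a}
closure: X∖int(X∖A) = X∖{b} = {d,a}
∂A = {d,a} minus {a} = {d}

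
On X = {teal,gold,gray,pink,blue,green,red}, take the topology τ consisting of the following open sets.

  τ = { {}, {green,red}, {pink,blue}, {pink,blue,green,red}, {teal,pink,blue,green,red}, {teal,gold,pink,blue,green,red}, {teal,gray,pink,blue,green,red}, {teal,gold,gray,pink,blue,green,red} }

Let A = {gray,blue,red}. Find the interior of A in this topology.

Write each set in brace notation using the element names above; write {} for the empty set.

{}

opens ⊆ A: {}; union → int = {}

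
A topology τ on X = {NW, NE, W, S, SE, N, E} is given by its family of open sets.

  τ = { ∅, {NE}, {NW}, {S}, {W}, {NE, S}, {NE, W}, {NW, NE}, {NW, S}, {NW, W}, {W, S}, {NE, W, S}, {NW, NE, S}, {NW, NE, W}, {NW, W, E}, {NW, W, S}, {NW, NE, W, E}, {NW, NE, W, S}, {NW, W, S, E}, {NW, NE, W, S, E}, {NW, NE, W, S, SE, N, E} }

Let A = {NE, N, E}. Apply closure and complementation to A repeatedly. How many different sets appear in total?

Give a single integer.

closure: X∖int(X∖A) = X∖{NW, W, S} = {NE, SE, N, E}
Let k=closure and c=complement:
  1. A     = {NE, N, E}
  2. kA    = {NE, SE, N, E}
  3. cA    = {NW, W, S, SE}
  4. ckA   = {NW, W, S}
  5. kcA   = {NW, W, S, SE, N, E}
  6. ckcA  = {NE}
  7. kckcA = {NE, SE, N}
  8. ckckcA = {NW, W, S, E}
— saturated at 8

8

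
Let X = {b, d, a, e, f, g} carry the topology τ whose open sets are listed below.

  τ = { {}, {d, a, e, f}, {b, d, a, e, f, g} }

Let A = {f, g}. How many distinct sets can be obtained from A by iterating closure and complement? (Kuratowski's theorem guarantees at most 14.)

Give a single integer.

4

complement {b, d, a, e}; its interior {}; cl(A) = X∖{} = {b, d, a, e, f, g}
With k = closure, c = complement:
  1. A     = {f, g}
  2. kA    = {b, d, a, e, f, g}
  3. cA    = {b, d, a, e}
  4. ckA   = {}
k, c of each give nothing new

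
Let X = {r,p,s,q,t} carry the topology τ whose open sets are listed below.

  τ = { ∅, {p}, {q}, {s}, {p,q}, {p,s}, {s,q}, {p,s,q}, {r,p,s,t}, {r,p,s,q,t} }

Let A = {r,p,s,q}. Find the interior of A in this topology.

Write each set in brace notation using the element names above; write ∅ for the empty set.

{p,s,q}

opens ⊆ A: ∅, {q}, {s}, {p}, {s,q}, {p,s}, {p,q}, {p,s,q}; union → int = {p,s,q}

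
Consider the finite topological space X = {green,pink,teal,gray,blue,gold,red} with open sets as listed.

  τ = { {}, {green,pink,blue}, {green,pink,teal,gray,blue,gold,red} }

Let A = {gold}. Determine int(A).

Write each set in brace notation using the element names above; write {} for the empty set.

{}

U open, U⊆A: {}. int(A) = ⋃ = {}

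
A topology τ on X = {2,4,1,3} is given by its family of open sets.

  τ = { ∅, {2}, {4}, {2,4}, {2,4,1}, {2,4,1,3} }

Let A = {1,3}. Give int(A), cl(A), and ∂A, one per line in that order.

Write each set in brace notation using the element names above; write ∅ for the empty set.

int(A) = ∅
cl(A)  = {1,3}
∂A     = {1,3}

interior: largest open inside A is ∅ (from ∅)
cl via duality: int({2,4}) = {2,4}, so X∖{2,4} = {1,3}
cl∖int = {1,3}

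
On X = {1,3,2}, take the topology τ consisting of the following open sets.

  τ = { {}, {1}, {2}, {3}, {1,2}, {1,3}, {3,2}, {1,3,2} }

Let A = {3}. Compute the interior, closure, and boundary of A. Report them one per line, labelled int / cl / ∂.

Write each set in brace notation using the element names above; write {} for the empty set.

U open, U⊆A: {}, {3}. int(A) = ⋃ = {3}
X∖A={1,2}, int(X∖A)={1,2}, hence cl(A)={3}
∂A: remove int from cl → {}

int(A) = {3}
cl(A)  = {3}
∂A     = {}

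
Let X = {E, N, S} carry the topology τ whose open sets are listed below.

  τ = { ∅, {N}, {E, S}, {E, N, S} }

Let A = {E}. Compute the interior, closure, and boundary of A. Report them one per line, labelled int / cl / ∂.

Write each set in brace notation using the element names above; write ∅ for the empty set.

int(A) = ∅
cl(A)  = {E, S}
∂A     = {E, S}

interior: largest open inside A is ∅ (from ∅)
cl via duality: int({N, S}) = {N}, so X∖{N} = {E, S}
cl∖int = {E, S}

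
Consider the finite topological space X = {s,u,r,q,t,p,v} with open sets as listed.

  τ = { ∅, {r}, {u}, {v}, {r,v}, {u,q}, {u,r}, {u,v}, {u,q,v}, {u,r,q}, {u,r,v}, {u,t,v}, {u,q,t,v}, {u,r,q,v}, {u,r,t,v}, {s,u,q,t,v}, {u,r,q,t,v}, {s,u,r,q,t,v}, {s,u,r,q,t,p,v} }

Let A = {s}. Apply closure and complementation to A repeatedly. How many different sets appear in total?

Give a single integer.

6

cl via duality: int({u,r,q,t,p,v}) = {u,r,q,t,v}, so X∖{u,r,q,t,v} = {s,p}
Write k for closure, c for complement:
  1. A     = {s}
  2. kA    = {s,p}
  3. cA    = {u,r,q,t,p,v}
  4. ckA   = {u,r,q,t,v}
  5. kcA   = {s,u,r,q,t,p,v}
  6. ckcA  = ∅
applying k or c yields no new set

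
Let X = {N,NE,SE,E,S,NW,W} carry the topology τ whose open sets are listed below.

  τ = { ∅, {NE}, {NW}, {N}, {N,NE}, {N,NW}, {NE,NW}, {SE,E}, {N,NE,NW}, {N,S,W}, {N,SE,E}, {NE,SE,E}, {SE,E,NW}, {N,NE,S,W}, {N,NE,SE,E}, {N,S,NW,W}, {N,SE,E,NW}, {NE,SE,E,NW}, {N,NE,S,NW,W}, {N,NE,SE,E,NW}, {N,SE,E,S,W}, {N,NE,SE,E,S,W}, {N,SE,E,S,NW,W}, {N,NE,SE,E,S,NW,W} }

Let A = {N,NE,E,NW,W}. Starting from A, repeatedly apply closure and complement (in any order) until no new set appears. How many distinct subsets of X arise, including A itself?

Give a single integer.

complement {SE,S}; its interior ∅; cl(A) = X∖∅ = {N,NE,SE,E,S,NW,W}
With k = closure, c = complement:
  1. A     = {N,NE,E,NW,W}
  2. kA    = {N,NE,SE,E,S,NW,W}
  3. cA    = {SE,S}
  4. ckA   = ∅
  5. kcA   = {SE,E,S,W}
  6. ckcA  = {N,NE,NW}
  7. kckcA = {N,NE,S,NW,W}
  8. ckckcA = {SE,E}
k, c of each give nothing new

8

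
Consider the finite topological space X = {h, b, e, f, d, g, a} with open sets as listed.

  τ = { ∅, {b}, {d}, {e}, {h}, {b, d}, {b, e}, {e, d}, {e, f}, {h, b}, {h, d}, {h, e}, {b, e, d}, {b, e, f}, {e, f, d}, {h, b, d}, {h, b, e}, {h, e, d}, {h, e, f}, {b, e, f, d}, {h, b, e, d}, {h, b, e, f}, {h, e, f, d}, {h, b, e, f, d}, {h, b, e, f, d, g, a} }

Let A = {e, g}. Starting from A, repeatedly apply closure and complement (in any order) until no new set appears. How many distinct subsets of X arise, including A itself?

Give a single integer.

X∖A={h, b, f, d, a}, int(X∖A)={h, b, d}, hence cl(A)={e, f, g, a}
Orbit (k=closure, c=complement):
  1. A     = {e, g}
  2. kA    = {e, f, g, a}
  3. cA    = {h, b, f, d, a}
  4. ckA   = {h, b, d}
  5. kcA   = {h, b, f, d, g, a}
  6. kckA  = {h, b, d, g, a}
  7. ckcA  = {e}
  8. ckckA = {e, f}
(closed under both — stop)

8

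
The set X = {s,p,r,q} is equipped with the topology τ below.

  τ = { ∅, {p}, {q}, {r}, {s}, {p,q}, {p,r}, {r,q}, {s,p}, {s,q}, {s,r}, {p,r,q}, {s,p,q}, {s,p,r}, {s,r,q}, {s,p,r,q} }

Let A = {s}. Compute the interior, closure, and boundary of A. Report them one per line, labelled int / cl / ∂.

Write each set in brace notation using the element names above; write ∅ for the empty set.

U open, U⊆A: ∅, {s}. int(A) = ⋃ = {s}
X∖A={p,r,q}, int(X∖A)={p,r,q}, hence cl(A)={s}
∂A: remove int from cl → ∅

int(A) = {s}
cl(A)  = {s}
∂A     = ∅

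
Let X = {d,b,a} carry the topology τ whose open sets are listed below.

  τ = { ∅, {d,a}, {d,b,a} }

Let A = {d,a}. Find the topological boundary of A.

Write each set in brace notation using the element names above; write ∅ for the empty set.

{b}

interior: largest open inside A is {d,a} (from ∅, {d,a})
cl via duality: int({b}) = ∅, so X∖∅ = {d,b,a}
cl∖int = {b}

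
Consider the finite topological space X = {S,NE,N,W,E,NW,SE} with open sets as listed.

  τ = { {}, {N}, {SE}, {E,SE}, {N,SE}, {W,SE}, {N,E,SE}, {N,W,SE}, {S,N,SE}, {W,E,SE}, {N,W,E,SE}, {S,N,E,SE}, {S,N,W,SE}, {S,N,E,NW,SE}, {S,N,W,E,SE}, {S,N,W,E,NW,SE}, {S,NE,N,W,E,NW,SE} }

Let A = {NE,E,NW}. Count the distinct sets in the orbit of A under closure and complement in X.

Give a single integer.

cl via duality: int({S,N,W,SE}) = {S,N,W,SE}, so X∖{S,N,W,SE} = {NE,E,NW}
Write k for closure, c for complement:
  1. A     = {NE,E,NW}
  2. cA    = {S,N,W,SE}
  3. kcA   = {S,NE,N,W,E,NW,SE}
  4. ckcA  = {}
applying k or c yields no new set

4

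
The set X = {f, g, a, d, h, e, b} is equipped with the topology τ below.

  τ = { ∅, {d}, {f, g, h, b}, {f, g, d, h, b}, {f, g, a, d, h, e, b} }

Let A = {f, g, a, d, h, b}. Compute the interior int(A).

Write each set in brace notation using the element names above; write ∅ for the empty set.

{f, g, d, h, b}

interior: largest open inside A is {f, g, d, h, b} (from ∅, {d}, {f, g, h, b}, {f, g, d, h, b})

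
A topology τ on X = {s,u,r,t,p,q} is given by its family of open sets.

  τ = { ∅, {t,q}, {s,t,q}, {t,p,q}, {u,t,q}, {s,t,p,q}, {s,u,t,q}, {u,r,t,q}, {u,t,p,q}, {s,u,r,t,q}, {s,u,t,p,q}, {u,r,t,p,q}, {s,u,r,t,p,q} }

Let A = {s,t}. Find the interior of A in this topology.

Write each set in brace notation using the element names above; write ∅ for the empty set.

opens ⊆ A: ∅; union → int = ∅

∅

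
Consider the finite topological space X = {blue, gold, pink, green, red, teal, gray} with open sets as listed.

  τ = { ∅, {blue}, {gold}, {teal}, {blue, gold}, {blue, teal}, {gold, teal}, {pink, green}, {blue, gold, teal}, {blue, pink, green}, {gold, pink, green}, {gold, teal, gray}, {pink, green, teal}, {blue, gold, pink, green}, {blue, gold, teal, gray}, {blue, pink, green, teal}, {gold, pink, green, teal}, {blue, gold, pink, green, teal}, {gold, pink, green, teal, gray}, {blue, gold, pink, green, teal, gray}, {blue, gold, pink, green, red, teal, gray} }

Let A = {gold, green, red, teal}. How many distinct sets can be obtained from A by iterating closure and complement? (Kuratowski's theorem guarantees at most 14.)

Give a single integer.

12

closure: X∖int(X∖A) = X∖{blue} = {gold, pink, green, red, teal, gray}
Let k=closure and c=complement:
  1. A     = {gold, green, red, teal}
  2. kA    = {gold, pink, green, red, teal, gray}
  3. cA    = {blue, pink, gray}
  4. ckA   = {blue}
  5. kcA   = {blue, pink, green, red, gray}
  6. kckA  = {blue, red}
  7. ckcA  = {gold, teal}
  8. ckckA = {gold, pink, green, teal, gray}
  9. kckcA = {gold, red, teal, gray}
  10. ckckcA = {blue, pink, green}
  11. kckckcA = {blue, pink, green, red}
  12. ckckckcA = {gold, teal, gray}
— saturated at 12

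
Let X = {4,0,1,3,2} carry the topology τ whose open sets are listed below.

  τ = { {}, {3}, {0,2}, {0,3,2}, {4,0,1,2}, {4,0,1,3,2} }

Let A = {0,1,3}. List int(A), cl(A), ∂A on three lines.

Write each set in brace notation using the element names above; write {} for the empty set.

open subsets of A: {}, {3}; so int(A) = {3}
closure: X∖int(X∖A) = X∖{} = {4,0,1,3,2}
∂A = {4,0,1,3,2} minus {3} = {4,0,1,2}

int(A) = {3}
cl(A)  = {4,0,1,3,2}
∂A     = {4,0,1,2}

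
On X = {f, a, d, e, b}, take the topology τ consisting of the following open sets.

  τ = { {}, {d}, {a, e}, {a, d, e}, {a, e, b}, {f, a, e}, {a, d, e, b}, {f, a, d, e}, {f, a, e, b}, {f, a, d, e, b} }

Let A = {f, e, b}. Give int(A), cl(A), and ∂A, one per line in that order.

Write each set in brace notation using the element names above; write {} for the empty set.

int(A) = {}
cl(A)  = {f, a, e, b}
∂A     = {f, a, e, b}

interior: largest open inside A is {} (from {})
cl via duality: int({a, d}) = {d}, so X∖{d} = {f, a, e, b}
cl∖int = {f, a, e, b}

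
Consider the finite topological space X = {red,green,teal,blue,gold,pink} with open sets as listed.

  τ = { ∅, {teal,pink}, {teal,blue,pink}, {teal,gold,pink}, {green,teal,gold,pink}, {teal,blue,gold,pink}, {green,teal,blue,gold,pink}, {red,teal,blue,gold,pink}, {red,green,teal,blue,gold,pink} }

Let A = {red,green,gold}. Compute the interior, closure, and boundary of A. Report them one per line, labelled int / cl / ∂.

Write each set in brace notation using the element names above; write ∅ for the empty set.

int(A) = ∅
cl(A)  = {red,green,gold}
∂A     = {red,green,gold}

U open, U⊆A: ∅. int(A) = ⋃ = ∅
X∖A={teal,blue,pink}, int(X∖A)={teal,blue,pink}, hence cl(A)={red,green,gold}
∂A: remove int from cl → {red,green,gold}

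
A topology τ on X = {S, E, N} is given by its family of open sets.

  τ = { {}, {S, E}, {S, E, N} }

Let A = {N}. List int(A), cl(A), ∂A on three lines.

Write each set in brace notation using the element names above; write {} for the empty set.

U open, U⊆A: {}. int(A) = ⋃ = {}
X∖A={S, E}, int(X∖A)={S, E}, hence cl(A)={N}
∂A: remove int from cl → {N}

int(A) = {}
cl(A)  = {N}
∂A     = {N}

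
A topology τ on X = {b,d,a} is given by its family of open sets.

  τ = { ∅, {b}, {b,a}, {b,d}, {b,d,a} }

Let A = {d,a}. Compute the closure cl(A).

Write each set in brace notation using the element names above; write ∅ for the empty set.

{d,a}

closure: X∖int(X∖A) = X∖{b} = {d,a}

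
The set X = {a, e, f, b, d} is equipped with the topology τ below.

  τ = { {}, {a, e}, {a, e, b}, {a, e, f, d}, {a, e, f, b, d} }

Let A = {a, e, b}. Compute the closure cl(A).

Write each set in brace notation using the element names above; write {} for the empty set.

{a, e, f, b, d}

complement {f, d}; its interior {}; cl(A) = X∖{} = {a, e, f, b, d}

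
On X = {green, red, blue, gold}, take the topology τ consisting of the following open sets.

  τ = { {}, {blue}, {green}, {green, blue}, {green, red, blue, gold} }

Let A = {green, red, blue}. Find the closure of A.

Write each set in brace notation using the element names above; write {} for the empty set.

complement {gold}; its interior {}; cl(A) = X∖{} = {green, red, blue, gold}

{green, red, blue, gold}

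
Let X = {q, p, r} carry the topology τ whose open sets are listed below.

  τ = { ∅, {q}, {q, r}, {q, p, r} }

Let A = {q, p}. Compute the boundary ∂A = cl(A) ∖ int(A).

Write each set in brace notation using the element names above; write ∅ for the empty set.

opens ⊆ A: ∅, {q}; union → int = {q}
complement {r}; its interior ∅; cl(A) = X∖∅ = {q, p, r}
boundary = {q, p, r} ∖ {q} = {p, r}

{p, r}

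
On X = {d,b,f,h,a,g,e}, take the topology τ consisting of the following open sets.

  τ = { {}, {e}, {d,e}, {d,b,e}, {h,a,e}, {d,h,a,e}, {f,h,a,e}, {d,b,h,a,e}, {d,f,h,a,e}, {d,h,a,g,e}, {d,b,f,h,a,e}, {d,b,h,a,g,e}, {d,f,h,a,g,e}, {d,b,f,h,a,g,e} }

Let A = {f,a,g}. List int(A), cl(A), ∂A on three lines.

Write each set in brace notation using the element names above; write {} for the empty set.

interior: largest open inside A is {} (from {})
cl via duality: int({d,b,h,e}) = {d,b,e}, so X∖{d,b,e} = {f,h,a,g}
cl∖int = {f,h,a,g}

int(A) = {}
cl(A)  = {f,h,a,g}
∂A     = {f,h,a,g}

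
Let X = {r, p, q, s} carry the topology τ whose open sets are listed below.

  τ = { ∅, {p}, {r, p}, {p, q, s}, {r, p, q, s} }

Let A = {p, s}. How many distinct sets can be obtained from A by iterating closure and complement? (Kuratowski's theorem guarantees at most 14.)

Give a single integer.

6

X∖A={r, q}, int(X∖A)=∅, hence cl(A)={r, p, q, s}
Orbit (k=closure, c=complement):
  1. A     = {p, s}
  2. kA    = {r, p, q, s}
  3. cA    = {r, q}
  4. ckA   = ∅
  5. kcA   = {r, q, s}
  6. ckcA  = {p}
(closed under both — stop)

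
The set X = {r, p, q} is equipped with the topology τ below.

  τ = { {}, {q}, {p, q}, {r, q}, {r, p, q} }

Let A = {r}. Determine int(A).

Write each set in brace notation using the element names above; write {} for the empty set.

opens ⊆ A: {}; union → int = {}

{}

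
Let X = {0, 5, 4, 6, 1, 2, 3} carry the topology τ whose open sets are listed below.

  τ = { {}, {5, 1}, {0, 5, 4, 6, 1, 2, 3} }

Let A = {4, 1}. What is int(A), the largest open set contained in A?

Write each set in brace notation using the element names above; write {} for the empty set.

U open, U⊆A: {}. int(A) = ⋃ = {}

{}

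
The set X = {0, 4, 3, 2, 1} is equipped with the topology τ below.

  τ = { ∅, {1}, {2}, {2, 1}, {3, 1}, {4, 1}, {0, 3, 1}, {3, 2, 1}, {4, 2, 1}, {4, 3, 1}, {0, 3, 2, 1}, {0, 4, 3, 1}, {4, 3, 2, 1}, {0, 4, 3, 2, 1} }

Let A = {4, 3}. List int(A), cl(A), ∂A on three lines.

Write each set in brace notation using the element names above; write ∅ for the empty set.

interior: largest open inside A is ∅ (from ∅)
cl via duality: int({0, 2, 1}) = {2, 1}, so X∖{2, 1} = {0, 4, 3}
cl∖int = {0, 4, 3}

int(A) = ∅
cl(A)  = {0, 4, 3}
∂A     = {0, 4, 3}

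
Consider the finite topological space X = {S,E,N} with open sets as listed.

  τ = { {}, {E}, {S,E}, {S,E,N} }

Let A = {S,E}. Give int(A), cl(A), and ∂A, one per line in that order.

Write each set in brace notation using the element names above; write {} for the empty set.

opens ⊆ A: {}, {E}, {S,E}; union → int = {S,E}
complement {N}; its interior {}; cl(A) = X∖{} = {S,E,N}
boundary = {S,E,N} ∖ {S,E} = {N}

int(A) = {S,E}
cl(A)  = {S,E,N}
∂A     = {N}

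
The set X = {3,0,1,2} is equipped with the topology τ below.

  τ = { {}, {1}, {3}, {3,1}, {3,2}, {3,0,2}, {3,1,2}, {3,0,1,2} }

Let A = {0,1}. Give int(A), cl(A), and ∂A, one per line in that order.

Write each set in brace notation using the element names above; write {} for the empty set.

interior: largest open inside A is {1} (from {}, {1})
cl via duality: int({3,2}) = {3,2}, so X∖{3,2} = {0,1}
cl∖int = {0}

int(A) = {1}
cl(A)  = {0,1}
∂A     = {0}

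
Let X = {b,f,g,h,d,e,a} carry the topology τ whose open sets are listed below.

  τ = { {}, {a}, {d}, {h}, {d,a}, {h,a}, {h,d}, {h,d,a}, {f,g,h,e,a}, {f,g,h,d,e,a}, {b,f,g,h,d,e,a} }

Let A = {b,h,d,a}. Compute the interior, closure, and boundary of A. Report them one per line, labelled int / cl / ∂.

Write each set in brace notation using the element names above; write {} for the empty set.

int(A) = {h,d,a}
cl(A)  = {b,f,g,h,d,e,a}
∂A     = {b,f,g,e}

open subsets of A: {}, {d}, {h}, {a}, {h,d}, {h,a}, {d,a}, {h,d,a}; so int(A) = {h,d,a}
closure: X∖int(X∖A) = X∖{} = {b,f,g,h,d,e,a}
∂A = {b,f,g,h,d,e,a} minus {h,d,a} = {b,f,g,e}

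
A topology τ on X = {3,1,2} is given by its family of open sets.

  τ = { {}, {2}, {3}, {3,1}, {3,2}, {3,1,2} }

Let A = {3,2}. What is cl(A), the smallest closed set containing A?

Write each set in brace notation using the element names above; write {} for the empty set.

cl via duality: int({1}) = {}, so X∖{} = {3,1,2}

{3,1,2}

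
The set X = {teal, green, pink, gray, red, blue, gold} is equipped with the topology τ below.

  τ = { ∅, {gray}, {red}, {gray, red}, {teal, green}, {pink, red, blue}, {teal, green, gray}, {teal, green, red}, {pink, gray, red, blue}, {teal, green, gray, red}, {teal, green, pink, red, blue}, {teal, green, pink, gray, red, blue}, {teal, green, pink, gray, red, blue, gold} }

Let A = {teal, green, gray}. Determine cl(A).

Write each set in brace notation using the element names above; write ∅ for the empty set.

{teal, green, gray, gold}

cl via duality: int({pink, red, blue, gold}) = {pink, red, blue}, so X∖{pink, red, blue} = {teal, green, gray, gold}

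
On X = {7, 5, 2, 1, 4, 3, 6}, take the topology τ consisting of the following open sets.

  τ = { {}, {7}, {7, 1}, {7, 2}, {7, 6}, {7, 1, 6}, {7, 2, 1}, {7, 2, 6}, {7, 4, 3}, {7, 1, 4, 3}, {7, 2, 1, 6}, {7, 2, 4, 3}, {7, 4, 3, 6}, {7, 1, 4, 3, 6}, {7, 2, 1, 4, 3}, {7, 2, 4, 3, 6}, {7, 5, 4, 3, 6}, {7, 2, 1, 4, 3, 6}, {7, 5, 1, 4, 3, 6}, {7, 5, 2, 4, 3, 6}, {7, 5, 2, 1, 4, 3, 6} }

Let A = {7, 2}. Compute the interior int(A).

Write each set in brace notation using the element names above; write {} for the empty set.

{7, 2}

interior: largest open inside A is {7, 2} (from {}, {7}, {7, 2})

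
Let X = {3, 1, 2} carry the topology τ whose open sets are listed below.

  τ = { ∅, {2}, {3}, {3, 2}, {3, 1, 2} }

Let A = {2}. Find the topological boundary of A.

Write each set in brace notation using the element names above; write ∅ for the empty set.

opens ⊆ A: ∅, {2}; union → int = {2}
complement {3, 1}; its interior {3}; cl(A) = X∖{3} = {1, 2}
boundary = {1, 2} ∖ {2} = {1}

{1}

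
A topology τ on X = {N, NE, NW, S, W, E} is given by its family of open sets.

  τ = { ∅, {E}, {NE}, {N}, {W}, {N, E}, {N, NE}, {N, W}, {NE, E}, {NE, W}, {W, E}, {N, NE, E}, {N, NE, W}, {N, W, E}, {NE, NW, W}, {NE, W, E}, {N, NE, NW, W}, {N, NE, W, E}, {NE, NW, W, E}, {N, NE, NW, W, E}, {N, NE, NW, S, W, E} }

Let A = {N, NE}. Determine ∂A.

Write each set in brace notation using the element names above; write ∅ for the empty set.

{NW, S}

U open, U⊆A: ∅, {N}, {NE}, {N, NE}. int(A) = ⋃ = {N, NE}
X∖A={NW, S, W, E}, int(X∖A)={W, E}, hence cl(A)={N, NE, NW, S}
∂A: remove int from cl → {NW, S}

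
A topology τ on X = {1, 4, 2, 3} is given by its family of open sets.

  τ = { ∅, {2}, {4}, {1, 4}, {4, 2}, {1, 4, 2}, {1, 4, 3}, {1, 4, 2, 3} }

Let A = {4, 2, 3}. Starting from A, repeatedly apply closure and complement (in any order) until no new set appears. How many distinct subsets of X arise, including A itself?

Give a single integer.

X∖A={1}, int(X∖A)=∅, hence cl(A)={1, 4, 2, 3}
Orbit (k=closure, c=complement):
  1. A     = {4, 2, 3}
  2. kA    = {1, 4, 2, 3}
  3. cA    = {1}
  4. ckA   = ∅
  5. kcA   = {1, 3}
  6. ckcA  = {4, 2}
(closed under both — stop)

6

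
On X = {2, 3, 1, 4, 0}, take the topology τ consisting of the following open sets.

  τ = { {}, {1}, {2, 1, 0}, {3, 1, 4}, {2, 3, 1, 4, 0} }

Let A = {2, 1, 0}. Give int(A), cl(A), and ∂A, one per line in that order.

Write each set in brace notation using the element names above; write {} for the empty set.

open subsets of A: {}, {1}, {2, 1, 0}; so int(A) = {2, 1, 0}
closure: X∖int(X∖A) = X∖{} = {2, 3, 1, 4, 0}
∂A = {2, 3, 1, 4, 0} minus {2, 1, 0} = {3, 4}

int(A) = {2, 1, 0}
cl(A)  = {2, 3, 1, 4, 0}
∂A     = {3, 4}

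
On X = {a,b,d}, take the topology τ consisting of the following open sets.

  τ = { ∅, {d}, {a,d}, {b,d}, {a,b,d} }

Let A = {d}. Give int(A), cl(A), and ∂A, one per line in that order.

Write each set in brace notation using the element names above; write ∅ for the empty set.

open subsets of A: ∅, {d}; so int(A) = {d}
closure: X∖int(X∖A) = X∖∅ = {a,b,d}
∂A = {a,b,d} minus {d} = {a,b}

int(A) = {d}
cl(A)  = {a,b,d}
∂A     = {a,b}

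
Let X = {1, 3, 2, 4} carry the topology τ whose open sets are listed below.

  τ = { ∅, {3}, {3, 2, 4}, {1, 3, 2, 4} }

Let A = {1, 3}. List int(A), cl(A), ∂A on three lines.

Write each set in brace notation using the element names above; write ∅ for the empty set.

int(A) = {3}
cl(A)  = {1, 3, 2, 4}
∂A     = {1, 2, 4}

opens ⊆ A: ∅, {3}; union → int = {3}
complement {2, 4}; its interior ∅; cl(A) = X∖∅ = {1, 3, 2, 4}
boundary = {1, 3, 2, 4} ∖ {3} = {1, 2, 4}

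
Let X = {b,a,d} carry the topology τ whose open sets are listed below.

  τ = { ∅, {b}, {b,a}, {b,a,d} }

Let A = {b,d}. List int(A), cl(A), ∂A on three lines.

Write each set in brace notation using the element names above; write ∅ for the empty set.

opens ⊆ A: ∅, {b}; union → int = {b}
complement {a}; its interior ∅; cl(A) = X∖∅ = {b,a,d}
boundary = {b,a,d} ∖ {b} = {a,d}

int(A) = {b}
cl(A)  = {b,a,d}
∂A     = {a,d}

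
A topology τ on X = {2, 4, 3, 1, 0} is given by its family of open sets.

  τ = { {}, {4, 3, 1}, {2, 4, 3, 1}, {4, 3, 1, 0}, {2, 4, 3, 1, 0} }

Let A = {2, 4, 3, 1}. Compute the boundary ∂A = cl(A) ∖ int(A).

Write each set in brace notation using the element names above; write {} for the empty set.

{0}

U open, U⊆A: {}, {4, 3, 1}, {2, 4, 3, 1}. int(A) = ⋃ = {2, 4, 3, 1}
X∖A={0}, int(X∖A)={}, hence cl(A)={2, 4, 3, 1, 0}
∂A: remove int from cl → {0}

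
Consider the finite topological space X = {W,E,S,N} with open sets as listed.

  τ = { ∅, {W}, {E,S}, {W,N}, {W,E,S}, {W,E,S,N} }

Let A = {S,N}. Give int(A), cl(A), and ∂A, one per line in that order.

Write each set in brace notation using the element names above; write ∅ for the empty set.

open subsets of A: ∅; so int(A) = ∅
closure: X∖int(X∖A) = X∖{W} = {E,S,N}
∂A = {E,S,N} minus ∅ = {E,S,N}

int(A) = ∅
cl(A)  = {E,S,N}
∂A     = {E,S,N}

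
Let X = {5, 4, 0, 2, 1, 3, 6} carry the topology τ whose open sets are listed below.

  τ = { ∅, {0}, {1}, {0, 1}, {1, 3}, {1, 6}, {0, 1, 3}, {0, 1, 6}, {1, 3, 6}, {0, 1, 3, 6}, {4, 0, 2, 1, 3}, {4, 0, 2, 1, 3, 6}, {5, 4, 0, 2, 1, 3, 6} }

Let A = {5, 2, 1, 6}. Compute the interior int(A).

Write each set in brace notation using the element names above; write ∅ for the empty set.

open subsets of A: ∅, {1}, {1, 6}; so int(A) = {1, 6}

{1, 6}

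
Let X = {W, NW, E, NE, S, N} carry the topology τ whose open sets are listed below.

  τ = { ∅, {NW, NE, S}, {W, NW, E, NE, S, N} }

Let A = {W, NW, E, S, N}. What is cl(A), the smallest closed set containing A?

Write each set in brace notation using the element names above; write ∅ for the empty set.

X∖A={NE}, int(X∖A)=∅, hence cl(A)={W, NW, E, NE, S, N}

{W, NW, E, NE, S, N}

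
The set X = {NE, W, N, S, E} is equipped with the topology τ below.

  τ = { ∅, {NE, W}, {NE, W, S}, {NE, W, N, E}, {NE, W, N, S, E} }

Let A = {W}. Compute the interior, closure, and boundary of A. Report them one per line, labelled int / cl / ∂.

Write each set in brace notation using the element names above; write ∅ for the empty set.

opens ⊆ A: ∅; union → int = ∅
complement {NE, N, S, E}; its interior ∅; cl(A) = X∖∅ = {NE, W, N, S, E}
boundary = {NE, W, N, S, E} ∖ ∅ = {NE, W, N, S, E}

int(A) = ∅
cl(A)  = {NE, W, N, S, E}
∂A     = {NE, W, N, S, E}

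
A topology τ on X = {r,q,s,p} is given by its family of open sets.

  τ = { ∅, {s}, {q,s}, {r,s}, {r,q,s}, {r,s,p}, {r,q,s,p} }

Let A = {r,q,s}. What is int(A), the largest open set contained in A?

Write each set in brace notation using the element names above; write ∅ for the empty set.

{r,q,s}

U open, U⊆A: ∅, {s}, {q,s}, {r,s}, {r,q,s}. int(A) = ⋃ = {r,q,s}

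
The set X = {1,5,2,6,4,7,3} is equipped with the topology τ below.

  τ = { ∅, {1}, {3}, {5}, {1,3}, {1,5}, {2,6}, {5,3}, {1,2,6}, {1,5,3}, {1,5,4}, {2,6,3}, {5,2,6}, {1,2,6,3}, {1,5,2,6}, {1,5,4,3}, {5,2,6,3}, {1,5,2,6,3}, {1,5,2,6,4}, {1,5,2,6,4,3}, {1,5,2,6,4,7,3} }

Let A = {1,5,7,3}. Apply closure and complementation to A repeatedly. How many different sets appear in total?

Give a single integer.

8

X∖A={2,6,4}, int(X∖A)={2,6}, hence cl(A)={1,5,4,7,3}
Orbit (k=closure, c=complement):
  1. A     = {1,5,7,3}
  2. kA    = {1,5,4,7,3}
  3. cA    = {2,6,4}
  4. ckA   = {2,6}
  5. kcA   = {2,6,4,7}
  6. kckA  = {2,6,7}
  7. ckcA  = {1,5,3}
  8. ckckA = {1,5,4,3}
(closed under both — stop)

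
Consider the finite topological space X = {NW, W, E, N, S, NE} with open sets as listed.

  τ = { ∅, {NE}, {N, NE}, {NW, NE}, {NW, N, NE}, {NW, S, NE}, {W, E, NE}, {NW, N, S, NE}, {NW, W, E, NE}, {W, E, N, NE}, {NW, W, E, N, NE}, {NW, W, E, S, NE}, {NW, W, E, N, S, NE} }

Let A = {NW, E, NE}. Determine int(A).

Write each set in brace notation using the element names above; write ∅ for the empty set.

{NW, NE}

opens ⊆ A: ∅, {NE}, {NW, NE}; union → int = {NW, NE}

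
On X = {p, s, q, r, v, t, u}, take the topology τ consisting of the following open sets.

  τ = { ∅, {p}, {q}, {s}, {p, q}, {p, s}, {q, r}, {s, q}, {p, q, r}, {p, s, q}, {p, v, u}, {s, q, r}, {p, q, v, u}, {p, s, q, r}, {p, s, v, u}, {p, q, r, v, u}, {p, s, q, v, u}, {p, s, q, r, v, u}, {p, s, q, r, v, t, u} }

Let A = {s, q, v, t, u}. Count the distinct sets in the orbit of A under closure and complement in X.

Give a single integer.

10

complement {p, r}; its interior {p}; cl(A) = X∖{p} = {s, q, r, v, t, u}
With k = closure, c = complement:
  1. A     = {s, q, v, t, u}
  2. kA    = {s, q, r, v, t, u}
  3. cA    = {p, r}
  4. ckA   = {p}
  5. kcA   = {p, r, v, t, u}
  6. kckA  = {p, v, t, u}
  7. ckcA  = {s, q}
  8. ckckA = {s, q, r}
  9. kckcA = {s, q, r, t}
  10. ckckcA = {p, v, u}
k, c of each give nothing new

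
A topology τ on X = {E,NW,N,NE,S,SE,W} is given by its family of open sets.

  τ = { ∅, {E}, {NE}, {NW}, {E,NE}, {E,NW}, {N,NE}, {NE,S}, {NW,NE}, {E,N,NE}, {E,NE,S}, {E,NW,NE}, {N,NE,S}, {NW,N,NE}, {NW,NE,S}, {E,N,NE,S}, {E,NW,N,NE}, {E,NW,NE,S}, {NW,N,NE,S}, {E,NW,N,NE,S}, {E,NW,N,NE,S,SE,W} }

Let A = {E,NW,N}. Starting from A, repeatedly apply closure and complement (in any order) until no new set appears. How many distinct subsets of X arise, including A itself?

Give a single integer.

complement {NE,S,SE,W}; its interior {NE,S}; cl(A) = X∖{NE,S} = {E,NW,N,SE,W}
With k = closure, c = complement:
  1. A     = {E,NW,N}
  2. kA    = {E,NW,N,SE,W}
  3. cA    = {NE,S,SE,W}
  4. ckA   = {NE,S}
  5. kcA   = {N,NE,S,SE,W}
  6. ckcA  = {E,NW}
  7. kckcA = {E,NW,SE,W}
  8. ckckcA = {N,NE,S}
k, c of each give nothing new

8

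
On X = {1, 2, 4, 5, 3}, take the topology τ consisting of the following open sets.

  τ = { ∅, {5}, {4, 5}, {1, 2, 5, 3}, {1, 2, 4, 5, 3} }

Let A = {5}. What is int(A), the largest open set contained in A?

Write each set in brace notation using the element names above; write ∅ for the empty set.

U open, U⊆A: ∅, {5}. int(A) = ⋃ = {5}

{5}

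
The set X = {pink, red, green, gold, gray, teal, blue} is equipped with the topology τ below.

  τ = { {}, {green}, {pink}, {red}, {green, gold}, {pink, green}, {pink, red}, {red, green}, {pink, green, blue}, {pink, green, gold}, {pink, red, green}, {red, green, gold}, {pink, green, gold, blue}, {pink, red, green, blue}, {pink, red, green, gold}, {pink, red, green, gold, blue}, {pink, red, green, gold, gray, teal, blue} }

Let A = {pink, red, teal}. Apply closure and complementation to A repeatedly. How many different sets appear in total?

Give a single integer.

6

cl via duality: int({green, gold, gray, blue}) = {green, gold}, so X∖{green, gold} = {pink, red, gray, teal, blue}
Write k for closure, c for complement:
  1. A     = {pink, red, teal}
  2. kA    = {pink, red, gray, teal, blue}
  3. cA    = {green, gold, gray, blue}
  4. ckA   = {green, gold}
  5. kcA   = {green, gold, gray, teal, blue}
  6. ckcA  = {pink, red}
applying k or c yields no new set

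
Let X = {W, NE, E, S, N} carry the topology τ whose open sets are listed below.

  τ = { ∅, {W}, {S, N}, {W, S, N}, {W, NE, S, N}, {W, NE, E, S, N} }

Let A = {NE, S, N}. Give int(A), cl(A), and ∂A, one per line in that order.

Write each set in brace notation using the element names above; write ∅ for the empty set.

interior: largest open inside A is {S, N} (from ∅, {S, N})
cl via duality: int({W, E}) = {W}, so X∖{W} = {NE, E, S, N}
cl∖int = {NE, E}

int(A) = {S, N}
cl(A)  = {NE, E, S, N}
∂A     = {NE, E}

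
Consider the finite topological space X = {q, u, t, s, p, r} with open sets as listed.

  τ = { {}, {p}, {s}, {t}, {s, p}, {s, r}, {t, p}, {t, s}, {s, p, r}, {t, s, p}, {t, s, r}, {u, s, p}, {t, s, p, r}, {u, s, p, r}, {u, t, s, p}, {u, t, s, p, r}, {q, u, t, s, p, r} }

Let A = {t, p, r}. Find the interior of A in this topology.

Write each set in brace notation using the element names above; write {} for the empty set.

{t, p}

open subsets of A: {}, {t}, {p}, {t, p}; so int(A) = {t, p}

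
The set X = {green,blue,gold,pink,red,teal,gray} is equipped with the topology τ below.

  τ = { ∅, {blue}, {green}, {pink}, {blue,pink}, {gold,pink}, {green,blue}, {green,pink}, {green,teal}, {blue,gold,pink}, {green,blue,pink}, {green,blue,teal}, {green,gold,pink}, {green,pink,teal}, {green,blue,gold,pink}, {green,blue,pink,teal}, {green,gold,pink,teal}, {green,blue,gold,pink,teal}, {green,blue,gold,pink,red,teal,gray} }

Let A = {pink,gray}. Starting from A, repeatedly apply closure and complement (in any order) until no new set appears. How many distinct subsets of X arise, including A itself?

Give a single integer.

complement {green,blue,gold,red,teal}; its interior {green,blue,teal}; cl(A) = X∖{green,blue,teal} = {gold,pink,red,gray}
With k = closure, c = complement:
  1. A     = {pink,gray}
  2. kA    = {gold,pink,red,gray}
  3. cA    = {green,blue,gold,red,teal}
  4. ckA   = {green,blue,teal}
  5. kcA   = {green,blue,gold,red,teal,gray}
  6. kckA  = {green,blue,red,teal,gray}
  7. ckcA  = {pink}
  8. ckckA = {gold,pink}
k, c of each give nothing new

8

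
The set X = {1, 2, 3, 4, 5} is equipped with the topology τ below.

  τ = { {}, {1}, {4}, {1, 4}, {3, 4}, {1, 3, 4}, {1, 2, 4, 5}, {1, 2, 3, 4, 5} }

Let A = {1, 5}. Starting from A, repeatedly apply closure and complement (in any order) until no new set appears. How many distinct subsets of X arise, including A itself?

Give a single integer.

cl via duality: int({2, 3, 4}) = {3, 4}, so X∖{3, 4} = {1, 2, 5}
Write k for closure, c for complement:
  1. A     = {1, 5}
  2. kA    = {1, 2, 5}
  3. cA    = {2, 3, 4}
  4. ckA   = {3, 4}
  5. kcA   = {2, 3, 4, 5}
  6. ckcA  = {1}
applying k or c yields no new set

6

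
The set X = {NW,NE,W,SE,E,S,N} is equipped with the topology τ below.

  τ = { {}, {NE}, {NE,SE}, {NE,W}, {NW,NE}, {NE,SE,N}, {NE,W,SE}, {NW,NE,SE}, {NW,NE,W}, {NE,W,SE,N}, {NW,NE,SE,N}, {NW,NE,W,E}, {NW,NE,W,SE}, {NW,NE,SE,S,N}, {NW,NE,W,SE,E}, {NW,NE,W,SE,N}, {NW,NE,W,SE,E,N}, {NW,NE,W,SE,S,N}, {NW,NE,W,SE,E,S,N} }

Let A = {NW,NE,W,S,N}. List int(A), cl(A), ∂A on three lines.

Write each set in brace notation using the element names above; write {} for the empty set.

int(A) = {NW,NE,W}
cl(A)  = {NW,NE,W,SE,E,S,N}
∂A     = {SE,E,S,N}

U open, U⊆A: {}, {NE}, {NW,NE}, {NE,W}, {NW,NE,W}. int(A) = ⋃ = {NW,NE,W}
X∖A={SE,E}, int(X∖A)={}, hence cl(A)={NW,NE,W,SE,E,S,N}
∂A: remove int from cl → {SE,E,S,N}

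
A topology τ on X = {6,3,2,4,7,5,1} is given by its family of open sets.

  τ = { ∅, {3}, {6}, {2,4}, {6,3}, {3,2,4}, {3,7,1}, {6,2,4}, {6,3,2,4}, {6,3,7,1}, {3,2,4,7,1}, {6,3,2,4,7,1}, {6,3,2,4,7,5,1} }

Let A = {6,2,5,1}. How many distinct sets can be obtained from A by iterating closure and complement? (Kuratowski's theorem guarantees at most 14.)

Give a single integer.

12

cl via duality: int({3,4,7}) = {3}, so X∖{3} = {6,2,4,7,5,1}
Write k for closure, c for complement:
  1. A     = {6,2,5,1}
  2. kA    = {6,2,4,7,5,1}
  3. cA    = {3,4,7}
  4. ckA   = {3}
  5. kcA   = {3,2,4,7,5,1}
  6. kckA  = {3,7,5,1}
  7. ckcA  = {6}
  8. ckckA = {6,2,4}
  9. kckcA = {6,5}
  10. kckckA = {6,2,4,5}
  11. ckckcA = {3,2,4,7,1}
  12. ckckckA = {3,7,1}
applying k or c yields no new set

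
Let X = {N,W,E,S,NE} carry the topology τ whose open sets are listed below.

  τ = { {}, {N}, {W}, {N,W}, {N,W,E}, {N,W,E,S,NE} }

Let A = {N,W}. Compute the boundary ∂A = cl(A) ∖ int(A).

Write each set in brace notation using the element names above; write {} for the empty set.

{E,S,NE}

interior: largest open inside A is {N,W} (from {}, {W}, {N}, {N,W})
cl via duality: int({E,S,NE}) = {}, so X∖{} = {N,W,E,S,NE}
cl∖int = {E,S,NE}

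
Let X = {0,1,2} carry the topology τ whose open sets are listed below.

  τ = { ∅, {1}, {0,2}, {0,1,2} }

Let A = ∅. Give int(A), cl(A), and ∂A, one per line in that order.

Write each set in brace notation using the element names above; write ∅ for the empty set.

int(A) = ∅
cl(A)  = ∅
∂A     = ∅

interior: largest open inside A is ∅ (from ∅)
cl via duality: int({0,1,2}) = {0,1,2}, so X∖{0,1,2} = ∅
cl∖int = ∅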